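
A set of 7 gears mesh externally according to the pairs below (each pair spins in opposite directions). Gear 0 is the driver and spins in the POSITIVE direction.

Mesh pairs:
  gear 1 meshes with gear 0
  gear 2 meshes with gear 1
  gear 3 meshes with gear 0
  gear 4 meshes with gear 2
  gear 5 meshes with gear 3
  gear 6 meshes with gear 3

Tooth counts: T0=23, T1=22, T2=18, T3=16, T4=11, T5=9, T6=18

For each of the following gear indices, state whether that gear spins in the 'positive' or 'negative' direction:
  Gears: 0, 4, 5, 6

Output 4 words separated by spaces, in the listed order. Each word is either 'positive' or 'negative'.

Answer: positive negative positive positive

Derivation:
Gear 0 (driver): positive (depth 0)
  gear 1: meshes with gear 0 -> depth 1 -> negative (opposite of gear 0)
  gear 2: meshes with gear 1 -> depth 2 -> positive (opposite of gear 1)
  gear 3: meshes with gear 0 -> depth 1 -> negative (opposite of gear 0)
  gear 4: meshes with gear 2 -> depth 3 -> negative (opposite of gear 2)
  gear 5: meshes with gear 3 -> depth 2 -> positive (opposite of gear 3)
  gear 6: meshes with gear 3 -> depth 2 -> positive (opposite of gear 3)
Queried indices 0, 4, 5, 6 -> positive, negative, positive, positive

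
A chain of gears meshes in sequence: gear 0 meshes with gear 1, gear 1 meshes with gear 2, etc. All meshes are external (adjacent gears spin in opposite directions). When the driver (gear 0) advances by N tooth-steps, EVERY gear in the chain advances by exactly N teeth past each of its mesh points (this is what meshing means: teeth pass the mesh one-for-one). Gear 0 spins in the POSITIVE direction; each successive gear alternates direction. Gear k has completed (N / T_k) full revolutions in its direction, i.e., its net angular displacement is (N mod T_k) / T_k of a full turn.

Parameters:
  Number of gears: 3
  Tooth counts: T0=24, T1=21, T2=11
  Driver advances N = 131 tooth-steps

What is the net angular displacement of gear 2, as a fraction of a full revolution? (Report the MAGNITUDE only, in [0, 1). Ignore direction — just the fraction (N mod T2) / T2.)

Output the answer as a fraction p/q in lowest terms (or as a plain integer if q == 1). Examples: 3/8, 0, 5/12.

Chain of 3 gears, tooth counts: [24, 21, 11]
  gear 0: T0=24, direction=positive, advance = 131 mod 24 = 11 teeth = 11/24 turn
  gear 1: T1=21, direction=negative, advance = 131 mod 21 = 5 teeth = 5/21 turn
  gear 2: T2=11, direction=positive, advance = 131 mod 11 = 10 teeth = 10/11 turn
Gear 2: 131 mod 11 = 10
Fraction = 10 / 11 = 10/11 (gcd(10,11)=1) = 10/11

Answer: 10/11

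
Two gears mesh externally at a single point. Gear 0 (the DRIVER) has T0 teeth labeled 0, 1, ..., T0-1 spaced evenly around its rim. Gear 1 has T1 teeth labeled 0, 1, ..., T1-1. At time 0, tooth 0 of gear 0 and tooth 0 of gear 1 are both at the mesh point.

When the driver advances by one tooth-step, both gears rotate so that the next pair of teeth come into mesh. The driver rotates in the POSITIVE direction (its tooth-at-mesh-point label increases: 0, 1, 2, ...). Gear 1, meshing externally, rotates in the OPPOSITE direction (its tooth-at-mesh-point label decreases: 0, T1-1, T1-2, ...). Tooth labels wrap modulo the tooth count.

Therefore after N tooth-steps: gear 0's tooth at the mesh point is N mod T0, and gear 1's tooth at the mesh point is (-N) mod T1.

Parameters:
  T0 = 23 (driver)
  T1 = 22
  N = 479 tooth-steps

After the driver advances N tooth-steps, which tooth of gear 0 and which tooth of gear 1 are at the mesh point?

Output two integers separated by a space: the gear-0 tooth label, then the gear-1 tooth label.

Gear 0 (driver, T0=23): tooth at mesh = N mod T0
  479 = 20 * 23 + 19, so 479 mod 23 = 19
  gear 0 tooth = 19
Gear 1 (driven, T1=22): tooth at mesh = (-N) mod T1
  479 = 21 * 22 + 17, so 479 mod 22 = 17
  (-479) mod 22 = (-17) mod 22 = 22 - 17 = 5
Mesh after 479 steps: gear-0 tooth 19 meets gear-1 tooth 5

Answer: 19 5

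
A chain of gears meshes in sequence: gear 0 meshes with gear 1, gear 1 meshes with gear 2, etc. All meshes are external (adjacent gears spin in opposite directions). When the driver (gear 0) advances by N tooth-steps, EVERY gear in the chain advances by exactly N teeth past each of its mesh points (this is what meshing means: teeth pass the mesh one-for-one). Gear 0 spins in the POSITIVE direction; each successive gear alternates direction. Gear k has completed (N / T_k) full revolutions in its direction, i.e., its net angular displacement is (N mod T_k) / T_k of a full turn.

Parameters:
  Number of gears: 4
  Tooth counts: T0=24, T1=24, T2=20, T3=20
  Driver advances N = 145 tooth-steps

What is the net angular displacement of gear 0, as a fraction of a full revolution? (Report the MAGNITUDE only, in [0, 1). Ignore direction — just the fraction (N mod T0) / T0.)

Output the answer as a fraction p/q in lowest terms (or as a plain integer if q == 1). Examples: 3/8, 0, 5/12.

Chain of 4 gears, tooth counts: [24, 24, 20, 20]
  gear 0: T0=24, direction=positive, advance = 145 mod 24 = 1 teeth = 1/24 turn
  gear 1: T1=24, direction=negative, advance = 145 mod 24 = 1 teeth = 1/24 turn
  gear 2: T2=20, direction=positive, advance = 145 mod 20 = 5 teeth = 5/20 turn
  gear 3: T3=20, direction=negative, advance = 145 mod 20 = 5 teeth = 5/20 turn
Gear 0: 145 mod 24 = 1
Fraction = 1 / 24 = 1/24 (gcd(1,24)=1) = 1/24

Answer: 1/24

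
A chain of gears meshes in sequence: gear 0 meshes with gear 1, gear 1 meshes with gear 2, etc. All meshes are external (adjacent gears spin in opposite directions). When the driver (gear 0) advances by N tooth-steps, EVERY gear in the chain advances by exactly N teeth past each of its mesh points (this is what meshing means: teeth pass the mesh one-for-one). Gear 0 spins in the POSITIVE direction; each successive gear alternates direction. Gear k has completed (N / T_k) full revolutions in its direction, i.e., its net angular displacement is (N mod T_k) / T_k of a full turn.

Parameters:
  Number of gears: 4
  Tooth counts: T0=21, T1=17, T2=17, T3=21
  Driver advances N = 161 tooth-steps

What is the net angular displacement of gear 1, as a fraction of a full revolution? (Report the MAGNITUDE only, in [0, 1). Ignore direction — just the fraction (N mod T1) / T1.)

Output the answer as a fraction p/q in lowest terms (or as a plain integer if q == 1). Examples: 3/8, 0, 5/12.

Answer: 8/17

Derivation:
Chain of 4 gears, tooth counts: [21, 17, 17, 21]
  gear 0: T0=21, direction=positive, advance = 161 mod 21 = 14 teeth = 14/21 turn
  gear 1: T1=17, direction=negative, advance = 161 mod 17 = 8 teeth = 8/17 turn
  gear 2: T2=17, direction=positive, advance = 161 mod 17 = 8 teeth = 8/17 turn
  gear 3: T3=21, direction=negative, advance = 161 mod 21 = 14 teeth = 14/21 turn
Gear 1: 161 mod 17 = 8
Fraction = 8 / 17 = 8/17 (gcd(8,17)=1) = 8/17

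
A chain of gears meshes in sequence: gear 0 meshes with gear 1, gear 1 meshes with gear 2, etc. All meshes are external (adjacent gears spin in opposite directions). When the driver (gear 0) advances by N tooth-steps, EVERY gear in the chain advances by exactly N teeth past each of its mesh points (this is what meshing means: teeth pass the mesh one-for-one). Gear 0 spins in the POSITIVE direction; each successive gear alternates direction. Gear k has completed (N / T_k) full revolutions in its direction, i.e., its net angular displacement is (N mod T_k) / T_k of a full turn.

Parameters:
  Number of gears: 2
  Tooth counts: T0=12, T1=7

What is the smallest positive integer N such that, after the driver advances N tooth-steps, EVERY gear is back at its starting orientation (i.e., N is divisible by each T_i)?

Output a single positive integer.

Gear k returns to start when N is a multiple of T_k.
All gears at start simultaneously when N is a common multiple of [12, 7]; the smallest such N is lcm(12, 7).
Start: lcm = T0 = 12
Fold in T1=7: gcd(12, 7) = 1; lcm(12, 7) = 12 * 7 / 1 = 84 / 1 = 84
Full cycle length = 84

Answer: 84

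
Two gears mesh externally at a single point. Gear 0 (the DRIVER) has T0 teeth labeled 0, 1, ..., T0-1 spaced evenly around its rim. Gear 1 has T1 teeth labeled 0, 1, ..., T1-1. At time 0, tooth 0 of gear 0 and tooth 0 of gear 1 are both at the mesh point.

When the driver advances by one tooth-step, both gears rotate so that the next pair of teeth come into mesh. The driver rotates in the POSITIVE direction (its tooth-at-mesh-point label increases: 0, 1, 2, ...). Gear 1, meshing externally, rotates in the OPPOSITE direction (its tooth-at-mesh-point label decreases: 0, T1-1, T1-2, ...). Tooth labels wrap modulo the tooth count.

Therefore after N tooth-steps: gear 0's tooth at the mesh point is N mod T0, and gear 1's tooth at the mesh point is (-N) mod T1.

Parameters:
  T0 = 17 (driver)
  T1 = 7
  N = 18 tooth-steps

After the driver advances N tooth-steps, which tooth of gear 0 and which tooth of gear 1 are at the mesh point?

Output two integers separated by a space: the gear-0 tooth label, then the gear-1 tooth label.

Gear 0 (driver, T0=17): tooth at mesh = N mod T0
  18 = 1 * 17 + 1, so 18 mod 17 = 1
  gear 0 tooth = 1
Gear 1 (driven, T1=7): tooth at mesh = (-N) mod T1
  18 = 2 * 7 + 4, so 18 mod 7 = 4
  (-18) mod 7 = (-4) mod 7 = 7 - 4 = 3
Mesh after 18 steps: gear-0 tooth 1 meets gear-1 tooth 3

Answer: 1 3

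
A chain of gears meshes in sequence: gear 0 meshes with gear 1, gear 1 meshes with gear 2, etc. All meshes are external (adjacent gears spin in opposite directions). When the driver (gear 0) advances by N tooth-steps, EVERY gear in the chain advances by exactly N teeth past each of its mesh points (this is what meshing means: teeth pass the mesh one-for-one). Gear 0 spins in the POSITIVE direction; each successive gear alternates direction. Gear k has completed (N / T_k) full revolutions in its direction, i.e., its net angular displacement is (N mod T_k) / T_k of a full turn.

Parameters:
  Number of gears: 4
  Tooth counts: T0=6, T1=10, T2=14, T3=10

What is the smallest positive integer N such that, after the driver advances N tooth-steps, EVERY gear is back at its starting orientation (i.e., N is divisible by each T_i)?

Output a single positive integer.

Answer: 210

Derivation:
Gear k returns to start when N is a multiple of T_k.
All gears at start simultaneously when N is a common multiple of [6, 10, 14, 10]; the smallest such N is lcm(6, 10, 14, 10).
Start: lcm = T0 = 6
Fold in T1=10: gcd(6, 10) = 2; lcm(6, 10) = 6 * 10 / 2 = 60 / 2 = 30
Fold in T2=14: gcd(30, 14) = 2; lcm(30, 14) = 30 * 14 / 2 = 420 / 2 = 210
Fold in T3=10: gcd(210, 10) = 10; lcm(210, 10) = 210 * 10 / 10 = 2100 / 10 = 210
Full cycle length = 210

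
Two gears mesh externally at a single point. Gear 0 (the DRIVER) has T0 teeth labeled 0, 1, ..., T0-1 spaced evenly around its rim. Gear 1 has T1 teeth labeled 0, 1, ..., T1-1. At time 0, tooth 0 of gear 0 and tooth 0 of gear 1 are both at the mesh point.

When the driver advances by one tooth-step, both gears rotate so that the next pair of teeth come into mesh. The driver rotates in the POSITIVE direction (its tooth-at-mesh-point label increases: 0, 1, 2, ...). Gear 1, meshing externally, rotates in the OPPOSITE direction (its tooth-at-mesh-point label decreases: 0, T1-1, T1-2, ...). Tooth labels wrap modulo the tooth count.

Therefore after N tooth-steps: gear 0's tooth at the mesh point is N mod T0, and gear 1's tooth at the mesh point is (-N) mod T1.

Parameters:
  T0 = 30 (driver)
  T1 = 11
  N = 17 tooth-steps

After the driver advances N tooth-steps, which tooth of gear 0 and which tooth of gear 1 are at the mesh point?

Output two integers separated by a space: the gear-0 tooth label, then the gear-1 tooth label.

Gear 0 (driver, T0=30): tooth at mesh = N mod T0
  17 = 0 * 30 + 17, so 17 mod 30 = 17
  gear 0 tooth = 17
Gear 1 (driven, T1=11): tooth at mesh = (-N) mod T1
  17 = 1 * 11 + 6, so 17 mod 11 = 6
  (-17) mod 11 = (-6) mod 11 = 11 - 6 = 5
Mesh after 17 steps: gear-0 tooth 17 meets gear-1 tooth 5

Answer: 17 5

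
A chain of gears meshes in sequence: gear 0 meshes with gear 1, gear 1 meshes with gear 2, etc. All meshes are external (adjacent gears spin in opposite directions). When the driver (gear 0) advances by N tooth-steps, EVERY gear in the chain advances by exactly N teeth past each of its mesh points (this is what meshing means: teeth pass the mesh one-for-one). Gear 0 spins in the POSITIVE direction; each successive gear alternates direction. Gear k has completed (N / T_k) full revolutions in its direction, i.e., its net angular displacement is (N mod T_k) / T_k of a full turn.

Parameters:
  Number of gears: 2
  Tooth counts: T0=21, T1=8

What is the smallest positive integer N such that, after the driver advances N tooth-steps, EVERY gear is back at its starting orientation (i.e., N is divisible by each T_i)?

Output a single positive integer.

Answer: 168

Derivation:
Gear k returns to start when N is a multiple of T_k.
All gears at start simultaneously when N is a common multiple of [21, 8]; the smallest such N is lcm(21, 8).
Start: lcm = T0 = 21
Fold in T1=8: gcd(21, 8) = 1; lcm(21, 8) = 21 * 8 / 1 = 168 / 1 = 168
Full cycle length = 168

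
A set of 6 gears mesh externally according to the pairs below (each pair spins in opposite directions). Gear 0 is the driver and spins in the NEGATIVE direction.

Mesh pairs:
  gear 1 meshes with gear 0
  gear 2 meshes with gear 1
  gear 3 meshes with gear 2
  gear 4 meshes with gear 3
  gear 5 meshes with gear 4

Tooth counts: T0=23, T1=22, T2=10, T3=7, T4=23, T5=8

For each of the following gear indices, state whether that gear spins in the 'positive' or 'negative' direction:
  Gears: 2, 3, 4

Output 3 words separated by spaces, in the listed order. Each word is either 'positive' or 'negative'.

Gear 0 (driver): negative (depth 0)
  gear 1: meshes with gear 0 -> depth 1 -> positive (opposite of gear 0)
  gear 2: meshes with gear 1 -> depth 2 -> negative (opposite of gear 1)
  gear 3: meshes with gear 2 -> depth 3 -> positive (opposite of gear 2)
  gear 4: meshes with gear 3 -> depth 4 -> negative (opposite of gear 3)
  gear 5: meshes with gear 4 -> depth 5 -> positive (opposite of gear 4)
Queried indices 2, 3, 4 -> negative, positive, negative

Answer: negative positive negative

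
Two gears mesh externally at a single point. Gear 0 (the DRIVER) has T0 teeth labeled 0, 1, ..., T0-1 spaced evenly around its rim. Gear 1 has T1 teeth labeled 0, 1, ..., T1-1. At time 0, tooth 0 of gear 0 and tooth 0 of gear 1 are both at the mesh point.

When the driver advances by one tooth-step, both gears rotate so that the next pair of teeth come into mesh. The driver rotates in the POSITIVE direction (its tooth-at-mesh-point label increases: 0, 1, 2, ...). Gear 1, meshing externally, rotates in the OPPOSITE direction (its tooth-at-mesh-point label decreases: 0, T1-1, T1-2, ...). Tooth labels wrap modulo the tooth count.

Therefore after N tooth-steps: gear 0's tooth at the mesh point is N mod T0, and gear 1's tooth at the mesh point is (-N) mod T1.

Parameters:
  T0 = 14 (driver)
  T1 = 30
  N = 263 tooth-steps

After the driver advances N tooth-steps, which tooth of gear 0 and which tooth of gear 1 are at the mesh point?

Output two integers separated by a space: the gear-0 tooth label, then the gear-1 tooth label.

Answer: 11 7

Derivation:
Gear 0 (driver, T0=14): tooth at mesh = N mod T0
  263 = 18 * 14 + 11, so 263 mod 14 = 11
  gear 0 tooth = 11
Gear 1 (driven, T1=30): tooth at mesh = (-N) mod T1
  263 = 8 * 30 + 23, so 263 mod 30 = 23
  (-263) mod 30 = (-23) mod 30 = 30 - 23 = 7
Mesh after 263 steps: gear-0 tooth 11 meets gear-1 tooth 7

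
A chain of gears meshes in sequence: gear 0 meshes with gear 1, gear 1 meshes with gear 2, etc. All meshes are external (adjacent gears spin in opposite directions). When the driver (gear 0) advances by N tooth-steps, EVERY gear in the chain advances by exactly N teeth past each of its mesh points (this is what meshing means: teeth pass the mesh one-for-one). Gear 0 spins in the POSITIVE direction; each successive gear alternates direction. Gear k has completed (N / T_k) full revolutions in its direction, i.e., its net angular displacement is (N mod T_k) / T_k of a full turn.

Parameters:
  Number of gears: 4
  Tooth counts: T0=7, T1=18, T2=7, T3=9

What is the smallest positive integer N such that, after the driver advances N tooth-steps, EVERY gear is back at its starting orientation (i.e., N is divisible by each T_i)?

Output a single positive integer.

Answer: 126

Derivation:
Gear k returns to start when N is a multiple of T_k.
All gears at start simultaneously when N is a common multiple of [7, 18, 7, 9]; the smallest such N is lcm(7, 18, 7, 9).
Start: lcm = T0 = 7
Fold in T1=18: gcd(7, 18) = 1; lcm(7, 18) = 7 * 18 / 1 = 126 / 1 = 126
Fold in T2=7: gcd(126, 7) = 7; lcm(126, 7) = 126 * 7 / 7 = 882 / 7 = 126
Fold in T3=9: gcd(126, 9) = 9; lcm(126, 9) = 126 * 9 / 9 = 1134 / 9 = 126
Full cycle length = 126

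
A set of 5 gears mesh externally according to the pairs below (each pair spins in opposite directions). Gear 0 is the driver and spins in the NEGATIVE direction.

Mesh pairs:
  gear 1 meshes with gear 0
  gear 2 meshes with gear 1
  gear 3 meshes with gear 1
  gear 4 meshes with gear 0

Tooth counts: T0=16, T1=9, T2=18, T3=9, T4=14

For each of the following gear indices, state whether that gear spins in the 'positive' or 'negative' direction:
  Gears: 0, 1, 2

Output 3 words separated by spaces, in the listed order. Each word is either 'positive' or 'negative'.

Gear 0 (driver): negative (depth 0)
  gear 1: meshes with gear 0 -> depth 1 -> positive (opposite of gear 0)
  gear 2: meshes with gear 1 -> depth 2 -> negative (opposite of gear 1)
  gear 3: meshes with gear 1 -> depth 2 -> negative (opposite of gear 1)
  gear 4: meshes with gear 0 -> depth 1 -> positive (opposite of gear 0)
Queried indices 0, 1, 2 -> negative, positive, negative

Answer: negative positive negative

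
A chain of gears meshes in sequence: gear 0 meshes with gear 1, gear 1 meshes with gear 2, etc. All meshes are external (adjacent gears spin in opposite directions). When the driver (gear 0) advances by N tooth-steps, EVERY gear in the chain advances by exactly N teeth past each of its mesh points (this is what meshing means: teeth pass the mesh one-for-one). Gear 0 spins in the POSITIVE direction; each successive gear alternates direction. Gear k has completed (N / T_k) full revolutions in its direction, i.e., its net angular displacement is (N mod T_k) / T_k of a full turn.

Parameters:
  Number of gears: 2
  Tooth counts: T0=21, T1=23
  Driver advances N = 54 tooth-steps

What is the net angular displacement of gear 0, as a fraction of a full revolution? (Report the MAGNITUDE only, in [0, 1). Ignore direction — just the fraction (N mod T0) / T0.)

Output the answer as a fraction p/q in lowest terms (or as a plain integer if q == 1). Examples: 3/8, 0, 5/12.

Chain of 2 gears, tooth counts: [21, 23]
  gear 0: T0=21, direction=positive, advance = 54 mod 21 = 12 teeth = 12/21 turn
  gear 1: T1=23, direction=negative, advance = 54 mod 23 = 8 teeth = 8/23 turn
Gear 0: 54 mod 21 = 12
Fraction = 12 / 21 = 4/7 (gcd(12,21)=3) = 4/7

Answer: 4/7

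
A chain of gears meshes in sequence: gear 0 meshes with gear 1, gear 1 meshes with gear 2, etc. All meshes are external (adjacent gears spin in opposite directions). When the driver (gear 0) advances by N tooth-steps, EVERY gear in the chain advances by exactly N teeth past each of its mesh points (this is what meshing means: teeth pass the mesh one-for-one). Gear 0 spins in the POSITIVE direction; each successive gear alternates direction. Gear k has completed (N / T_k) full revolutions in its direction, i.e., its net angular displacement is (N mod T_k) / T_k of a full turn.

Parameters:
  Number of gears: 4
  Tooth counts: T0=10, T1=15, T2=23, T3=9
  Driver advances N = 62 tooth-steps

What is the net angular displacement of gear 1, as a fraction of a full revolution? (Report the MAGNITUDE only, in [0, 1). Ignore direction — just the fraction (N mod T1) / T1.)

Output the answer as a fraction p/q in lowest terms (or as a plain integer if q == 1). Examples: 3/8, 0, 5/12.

Chain of 4 gears, tooth counts: [10, 15, 23, 9]
  gear 0: T0=10, direction=positive, advance = 62 mod 10 = 2 teeth = 2/10 turn
  gear 1: T1=15, direction=negative, advance = 62 mod 15 = 2 teeth = 2/15 turn
  gear 2: T2=23, direction=positive, advance = 62 mod 23 = 16 teeth = 16/23 turn
  gear 3: T3=9, direction=negative, advance = 62 mod 9 = 8 teeth = 8/9 turn
Gear 1: 62 mod 15 = 2
Fraction = 2 / 15 = 2/15 (gcd(2,15)=1) = 2/15

Answer: 2/15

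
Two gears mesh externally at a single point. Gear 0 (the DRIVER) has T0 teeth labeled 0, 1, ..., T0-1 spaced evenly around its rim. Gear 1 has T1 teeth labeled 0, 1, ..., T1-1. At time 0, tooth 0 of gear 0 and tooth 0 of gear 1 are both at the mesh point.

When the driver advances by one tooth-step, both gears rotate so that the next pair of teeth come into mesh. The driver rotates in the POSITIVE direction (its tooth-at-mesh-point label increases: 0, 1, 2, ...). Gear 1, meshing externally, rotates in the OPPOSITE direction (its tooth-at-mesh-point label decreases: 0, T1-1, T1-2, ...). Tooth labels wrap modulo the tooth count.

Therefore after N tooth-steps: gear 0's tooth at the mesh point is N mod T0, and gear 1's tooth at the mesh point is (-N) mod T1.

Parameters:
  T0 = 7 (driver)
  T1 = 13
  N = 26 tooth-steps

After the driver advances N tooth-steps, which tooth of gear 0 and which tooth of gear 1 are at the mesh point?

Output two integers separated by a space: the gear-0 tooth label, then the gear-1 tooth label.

Gear 0 (driver, T0=7): tooth at mesh = N mod T0
  26 = 3 * 7 + 5, so 26 mod 7 = 5
  gear 0 tooth = 5
Gear 1 (driven, T1=13): tooth at mesh = (-N) mod T1
  26 = 2 * 13 + 0, so 26 mod 13 = 0
  (-26) mod 13 = 0
Mesh after 26 steps: gear-0 tooth 5 meets gear-1 tooth 0

Answer: 5 0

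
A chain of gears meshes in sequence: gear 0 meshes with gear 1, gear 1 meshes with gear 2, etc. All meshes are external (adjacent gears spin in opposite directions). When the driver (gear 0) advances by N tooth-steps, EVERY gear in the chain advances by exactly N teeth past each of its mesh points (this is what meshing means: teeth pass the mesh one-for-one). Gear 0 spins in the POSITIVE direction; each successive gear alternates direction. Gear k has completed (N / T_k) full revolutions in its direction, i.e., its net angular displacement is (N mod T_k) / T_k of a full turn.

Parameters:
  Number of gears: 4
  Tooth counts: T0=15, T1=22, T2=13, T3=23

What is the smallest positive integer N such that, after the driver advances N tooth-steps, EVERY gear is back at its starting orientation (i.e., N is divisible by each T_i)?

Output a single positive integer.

Gear k returns to start when N is a multiple of T_k.
All gears at start simultaneously when N is a common multiple of [15, 22, 13, 23]; the smallest such N is lcm(15, 22, 13, 23).
Start: lcm = T0 = 15
Fold in T1=22: gcd(15, 22) = 1; lcm(15, 22) = 15 * 22 / 1 = 330 / 1 = 330
Fold in T2=13: gcd(330, 13) = 1; lcm(330, 13) = 330 * 13 / 1 = 4290 / 1 = 4290
Fold in T3=23: gcd(4290, 23) = 1; lcm(4290, 23) = 4290 * 23 / 1 = 98670 / 1 = 98670
Full cycle length = 98670

Answer: 98670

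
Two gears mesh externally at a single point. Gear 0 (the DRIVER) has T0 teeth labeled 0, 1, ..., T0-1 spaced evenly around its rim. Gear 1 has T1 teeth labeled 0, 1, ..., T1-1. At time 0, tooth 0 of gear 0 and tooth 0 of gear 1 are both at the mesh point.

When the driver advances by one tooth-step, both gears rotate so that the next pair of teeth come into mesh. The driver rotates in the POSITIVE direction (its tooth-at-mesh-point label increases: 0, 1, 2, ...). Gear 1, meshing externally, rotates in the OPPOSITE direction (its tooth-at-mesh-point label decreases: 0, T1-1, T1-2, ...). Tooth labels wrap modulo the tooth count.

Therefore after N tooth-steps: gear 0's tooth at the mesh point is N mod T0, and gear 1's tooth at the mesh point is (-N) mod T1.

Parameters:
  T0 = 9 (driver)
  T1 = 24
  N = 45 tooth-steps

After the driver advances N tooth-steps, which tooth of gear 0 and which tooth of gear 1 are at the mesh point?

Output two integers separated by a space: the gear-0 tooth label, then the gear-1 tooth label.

Answer: 0 3

Derivation:
Gear 0 (driver, T0=9): tooth at mesh = N mod T0
  45 = 5 * 9 + 0, so 45 mod 9 = 0
  gear 0 tooth = 0
Gear 1 (driven, T1=24): tooth at mesh = (-N) mod T1
  45 = 1 * 24 + 21, so 45 mod 24 = 21
  (-45) mod 24 = (-21) mod 24 = 24 - 21 = 3
Mesh after 45 steps: gear-0 tooth 0 meets gear-1 tooth 3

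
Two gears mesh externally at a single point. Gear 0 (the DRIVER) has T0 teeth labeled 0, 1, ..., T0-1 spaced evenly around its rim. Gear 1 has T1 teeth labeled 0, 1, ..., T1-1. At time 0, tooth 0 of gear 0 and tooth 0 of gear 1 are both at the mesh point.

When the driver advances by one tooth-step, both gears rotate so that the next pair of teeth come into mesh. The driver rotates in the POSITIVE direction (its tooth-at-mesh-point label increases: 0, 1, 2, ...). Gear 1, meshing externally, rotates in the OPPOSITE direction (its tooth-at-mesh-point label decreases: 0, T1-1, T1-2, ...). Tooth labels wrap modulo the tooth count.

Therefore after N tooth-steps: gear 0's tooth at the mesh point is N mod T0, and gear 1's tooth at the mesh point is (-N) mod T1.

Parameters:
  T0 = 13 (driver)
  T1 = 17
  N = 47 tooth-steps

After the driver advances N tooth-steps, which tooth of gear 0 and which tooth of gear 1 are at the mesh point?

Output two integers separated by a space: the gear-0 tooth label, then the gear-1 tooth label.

Answer: 8 4

Derivation:
Gear 0 (driver, T0=13): tooth at mesh = N mod T0
  47 = 3 * 13 + 8, so 47 mod 13 = 8
  gear 0 tooth = 8
Gear 1 (driven, T1=17): tooth at mesh = (-N) mod T1
  47 = 2 * 17 + 13, so 47 mod 17 = 13
  (-47) mod 17 = (-13) mod 17 = 17 - 13 = 4
Mesh after 47 steps: gear-0 tooth 8 meets gear-1 tooth 4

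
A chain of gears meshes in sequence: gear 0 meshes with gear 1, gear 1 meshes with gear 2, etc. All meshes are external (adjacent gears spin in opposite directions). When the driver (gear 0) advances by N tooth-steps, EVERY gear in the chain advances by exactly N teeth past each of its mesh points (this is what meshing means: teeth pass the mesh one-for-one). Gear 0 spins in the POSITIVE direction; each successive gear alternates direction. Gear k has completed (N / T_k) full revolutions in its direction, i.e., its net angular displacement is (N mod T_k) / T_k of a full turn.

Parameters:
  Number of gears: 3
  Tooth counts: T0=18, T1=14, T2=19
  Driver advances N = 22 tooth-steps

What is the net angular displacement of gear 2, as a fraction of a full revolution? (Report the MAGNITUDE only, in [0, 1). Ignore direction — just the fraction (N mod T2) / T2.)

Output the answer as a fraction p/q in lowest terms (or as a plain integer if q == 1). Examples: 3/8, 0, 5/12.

Answer: 3/19

Derivation:
Chain of 3 gears, tooth counts: [18, 14, 19]
  gear 0: T0=18, direction=positive, advance = 22 mod 18 = 4 teeth = 4/18 turn
  gear 1: T1=14, direction=negative, advance = 22 mod 14 = 8 teeth = 8/14 turn
  gear 2: T2=19, direction=positive, advance = 22 mod 19 = 3 teeth = 3/19 turn
Gear 2: 22 mod 19 = 3
Fraction = 3 / 19 = 3/19 (gcd(3,19)=1) = 3/19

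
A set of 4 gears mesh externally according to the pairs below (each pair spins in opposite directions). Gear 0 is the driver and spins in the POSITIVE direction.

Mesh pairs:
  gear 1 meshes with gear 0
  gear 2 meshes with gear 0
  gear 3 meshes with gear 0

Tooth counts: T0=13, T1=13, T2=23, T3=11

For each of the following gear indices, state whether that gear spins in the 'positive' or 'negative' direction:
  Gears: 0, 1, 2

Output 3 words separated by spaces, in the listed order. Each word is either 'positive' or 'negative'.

Gear 0 (driver): positive (depth 0)
  gear 1: meshes with gear 0 -> depth 1 -> negative (opposite of gear 0)
  gear 2: meshes with gear 0 -> depth 1 -> negative (opposite of gear 0)
  gear 3: meshes with gear 0 -> depth 1 -> negative (opposite of gear 0)
Queried indices 0, 1, 2 -> positive, negative, negative

Answer: positive negative negative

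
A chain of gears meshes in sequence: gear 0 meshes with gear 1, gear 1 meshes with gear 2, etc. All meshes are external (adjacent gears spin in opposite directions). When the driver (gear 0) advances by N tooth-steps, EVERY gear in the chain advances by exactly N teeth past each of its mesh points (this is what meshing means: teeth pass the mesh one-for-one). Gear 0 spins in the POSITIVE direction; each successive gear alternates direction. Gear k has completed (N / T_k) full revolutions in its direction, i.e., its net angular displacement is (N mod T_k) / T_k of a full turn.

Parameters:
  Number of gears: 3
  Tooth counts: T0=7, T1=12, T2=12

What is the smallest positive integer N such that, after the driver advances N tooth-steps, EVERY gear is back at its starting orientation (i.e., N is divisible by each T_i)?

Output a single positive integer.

Answer: 84

Derivation:
Gear k returns to start when N is a multiple of T_k.
All gears at start simultaneously when N is a common multiple of [7, 12, 12]; the smallest such N is lcm(7, 12, 12).
Start: lcm = T0 = 7
Fold in T1=12: gcd(7, 12) = 1; lcm(7, 12) = 7 * 12 / 1 = 84 / 1 = 84
Fold in T2=12: gcd(84, 12) = 12; lcm(84, 12) = 84 * 12 / 12 = 1008 / 12 = 84
Full cycle length = 84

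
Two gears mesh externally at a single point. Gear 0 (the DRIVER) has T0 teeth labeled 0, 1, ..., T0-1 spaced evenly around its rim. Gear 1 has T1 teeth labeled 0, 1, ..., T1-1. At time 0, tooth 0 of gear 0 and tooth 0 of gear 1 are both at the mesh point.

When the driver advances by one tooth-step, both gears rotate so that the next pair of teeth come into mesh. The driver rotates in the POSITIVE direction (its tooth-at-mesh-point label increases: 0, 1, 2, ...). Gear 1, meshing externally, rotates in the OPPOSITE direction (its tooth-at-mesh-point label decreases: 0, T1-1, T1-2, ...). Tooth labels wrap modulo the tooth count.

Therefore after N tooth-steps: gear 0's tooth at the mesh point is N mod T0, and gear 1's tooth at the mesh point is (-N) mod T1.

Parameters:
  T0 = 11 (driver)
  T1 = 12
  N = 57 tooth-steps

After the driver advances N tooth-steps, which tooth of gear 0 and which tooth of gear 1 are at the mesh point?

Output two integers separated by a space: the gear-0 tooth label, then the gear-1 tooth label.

Answer: 2 3

Derivation:
Gear 0 (driver, T0=11): tooth at mesh = N mod T0
  57 = 5 * 11 + 2, so 57 mod 11 = 2
  gear 0 tooth = 2
Gear 1 (driven, T1=12): tooth at mesh = (-N) mod T1
  57 = 4 * 12 + 9, so 57 mod 12 = 9
  (-57) mod 12 = (-9) mod 12 = 12 - 9 = 3
Mesh after 57 steps: gear-0 tooth 2 meets gear-1 tooth 3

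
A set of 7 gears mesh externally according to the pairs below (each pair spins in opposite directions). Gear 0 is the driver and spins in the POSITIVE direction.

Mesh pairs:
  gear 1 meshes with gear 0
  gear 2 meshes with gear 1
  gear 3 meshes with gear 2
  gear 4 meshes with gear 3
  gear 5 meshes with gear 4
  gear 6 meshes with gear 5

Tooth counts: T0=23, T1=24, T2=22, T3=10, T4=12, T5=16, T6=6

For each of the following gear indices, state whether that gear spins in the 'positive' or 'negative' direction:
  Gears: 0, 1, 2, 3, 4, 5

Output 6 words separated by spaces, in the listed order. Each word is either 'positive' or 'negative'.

Answer: positive negative positive negative positive negative

Derivation:
Gear 0 (driver): positive (depth 0)
  gear 1: meshes with gear 0 -> depth 1 -> negative (opposite of gear 0)
  gear 2: meshes with gear 1 -> depth 2 -> positive (opposite of gear 1)
  gear 3: meshes with gear 2 -> depth 3 -> negative (opposite of gear 2)
  gear 4: meshes with gear 3 -> depth 4 -> positive (opposite of gear 3)
  gear 5: meshes with gear 4 -> depth 5 -> negative (opposite of gear 4)
  gear 6: meshes with gear 5 -> depth 6 -> positive (opposite of gear 5)
Queried indices 0, 1, 2, 3, 4, 5 -> positive, negative, positive, negative, positive, negative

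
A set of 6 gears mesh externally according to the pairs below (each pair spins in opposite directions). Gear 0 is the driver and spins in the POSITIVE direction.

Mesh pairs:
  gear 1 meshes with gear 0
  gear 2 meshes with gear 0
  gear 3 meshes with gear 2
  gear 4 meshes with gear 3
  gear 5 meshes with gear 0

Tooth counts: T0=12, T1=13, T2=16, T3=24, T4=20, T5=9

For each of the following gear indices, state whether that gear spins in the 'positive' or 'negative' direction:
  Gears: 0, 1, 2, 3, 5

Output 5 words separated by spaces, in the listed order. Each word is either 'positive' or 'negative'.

Gear 0 (driver): positive (depth 0)
  gear 1: meshes with gear 0 -> depth 1 -> negative (opposite of gear 0)
  gear 2: meshes with gear 0 -> depth 1 -> negative (opposite of gear 0)
  gear 3: meshes with gear 2 -> depth 2 -> positive (opposite of gear 2)
  gear 4: meshes with gear 3 -> depth 3 -> negative (opposite of gear 3)
  gear 5: meshes with gear 0 -> depth 1 -> negative (opposite of gear 0)
Queried indices 0, 1, 2, 3, 5 -> positive, negative, negative, positive, negative

Answer: positive negative negative positive negative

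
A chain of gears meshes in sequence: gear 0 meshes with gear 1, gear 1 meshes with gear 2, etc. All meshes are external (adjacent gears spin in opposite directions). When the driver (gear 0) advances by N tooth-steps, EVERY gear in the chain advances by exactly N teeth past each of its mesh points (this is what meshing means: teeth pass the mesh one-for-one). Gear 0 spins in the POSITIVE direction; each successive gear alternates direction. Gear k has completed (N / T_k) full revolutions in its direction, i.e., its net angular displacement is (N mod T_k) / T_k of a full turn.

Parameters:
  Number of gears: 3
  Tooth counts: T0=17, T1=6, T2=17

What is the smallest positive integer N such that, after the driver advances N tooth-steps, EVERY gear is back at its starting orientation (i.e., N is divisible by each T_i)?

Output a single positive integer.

Answer: 102

Derivation:
Gear k returns to start when N is a multiple of T_k.
All gears at start simultaneously when N is a common multiple of [17, 6, 17]; the smallest such N is lcm(17, 6, 17).
Start: lcm = T0 = 17
Fold in T1=6: gcd(17, 6) = 1; lcm(17, 6) = 17 * 6 / 1 = 102 / 1 = 102
Fold in T2=17: gcd(102, 17) = 17; lcm(102, 17) = 102 * 17 / 17 = 1734 / 17 = 102
Full cycle length = 102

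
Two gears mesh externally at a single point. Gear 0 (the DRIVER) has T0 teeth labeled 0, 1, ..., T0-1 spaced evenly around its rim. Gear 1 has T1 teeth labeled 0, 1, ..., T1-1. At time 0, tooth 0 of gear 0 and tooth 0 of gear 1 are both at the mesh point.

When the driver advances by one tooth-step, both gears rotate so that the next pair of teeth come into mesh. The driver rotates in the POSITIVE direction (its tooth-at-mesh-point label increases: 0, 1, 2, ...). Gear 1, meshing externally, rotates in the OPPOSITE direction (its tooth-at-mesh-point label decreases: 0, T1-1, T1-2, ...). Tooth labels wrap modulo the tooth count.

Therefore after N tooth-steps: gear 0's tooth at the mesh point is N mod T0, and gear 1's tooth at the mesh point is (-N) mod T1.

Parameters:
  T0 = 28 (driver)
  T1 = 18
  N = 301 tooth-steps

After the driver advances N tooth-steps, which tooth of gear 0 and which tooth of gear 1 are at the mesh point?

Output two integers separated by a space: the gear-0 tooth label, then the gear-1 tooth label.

Gear 0 (driver, T0=28): tooth at mesh = N mod T0
  301 = 10 * 28 + 21, so 301 mod 28 = 21
  gear 0 tooth = 21
Gear 1 (driven, T1=18): tooth at mesh = (-N) mod T1
  301 = 16 * 18 + 13, so 301 mod 18 = 13
  (-301) mod 18 = (-13) mod 18 = 18 - 13 = 5
Mesh after 301 steps: gear-0 tooth 21 meets gear-1 tooth 5

Answer: 21 5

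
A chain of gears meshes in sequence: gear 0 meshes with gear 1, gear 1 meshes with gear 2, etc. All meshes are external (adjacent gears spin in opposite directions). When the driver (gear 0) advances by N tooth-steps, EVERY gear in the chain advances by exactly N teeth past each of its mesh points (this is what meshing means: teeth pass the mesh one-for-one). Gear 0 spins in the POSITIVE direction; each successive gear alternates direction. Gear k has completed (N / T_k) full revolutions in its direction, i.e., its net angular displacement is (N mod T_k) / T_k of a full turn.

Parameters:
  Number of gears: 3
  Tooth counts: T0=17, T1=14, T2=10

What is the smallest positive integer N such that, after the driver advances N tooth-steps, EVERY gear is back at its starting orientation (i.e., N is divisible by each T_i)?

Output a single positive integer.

Answer: 1190

Derivation:
Gear k returns to start when N is a multiple of T_k.
All gears at start simultaneously when N is a common multiple of [17, 14, 10]; the smallest such N is lcm(17, 14, 10).
Start: lcm = T0 = 17
Fold in T1=14: gcd(17, 14) = 1; lcm(17, 14) = 17 * 14 / 1 = 238 / 1 = 238
Fold in T2=10: gcd(238, 10) = 2; lcm(238, 10) = 238 * 10 / 2 = 2380 / 2 = 1190
Full cycle length = 1190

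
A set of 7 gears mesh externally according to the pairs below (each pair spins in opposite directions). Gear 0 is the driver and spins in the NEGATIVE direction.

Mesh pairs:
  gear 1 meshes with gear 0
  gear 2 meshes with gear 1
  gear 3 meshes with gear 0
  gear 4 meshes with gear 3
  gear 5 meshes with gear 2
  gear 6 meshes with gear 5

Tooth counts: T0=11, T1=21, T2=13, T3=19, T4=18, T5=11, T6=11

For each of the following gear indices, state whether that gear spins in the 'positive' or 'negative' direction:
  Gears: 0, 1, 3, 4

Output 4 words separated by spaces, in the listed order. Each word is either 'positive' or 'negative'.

Answer: negative positive positive negative

Derivation:
Gear 0 (driver): negative (depth 0)
  gear 1: meshes with gear 0 -> depth 1 -> positive (opposite of gear 0)
  gear 2: meshes with gear 1 -> depth 2 -> negative (opposite of gear 1)
  gear 3: meshes with gear 0 -> depth 1 -> positive (opposite of gear 0)
  gear 4: meshes with gear 3 -> depth 2 -> negative (opposite of gear 3)
  gear 5: meshes with gear 2 -> depth 3 -> positive (opposite of gear 2)
  gear 6: meshes with gear 5 -> depth 4 -> negative (opposite of gear 5)
Queried indices 0, 1, 3, 4 -> negative, positive, positive, negative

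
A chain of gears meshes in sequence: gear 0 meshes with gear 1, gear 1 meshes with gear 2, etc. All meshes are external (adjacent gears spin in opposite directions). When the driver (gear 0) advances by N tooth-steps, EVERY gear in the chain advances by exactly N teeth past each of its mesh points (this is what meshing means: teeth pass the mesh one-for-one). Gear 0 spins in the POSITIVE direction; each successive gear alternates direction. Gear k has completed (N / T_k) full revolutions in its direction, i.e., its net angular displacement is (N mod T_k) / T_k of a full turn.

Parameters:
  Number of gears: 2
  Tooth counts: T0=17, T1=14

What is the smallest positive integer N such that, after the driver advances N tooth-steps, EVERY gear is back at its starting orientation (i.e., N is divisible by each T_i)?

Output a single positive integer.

Answer: 238

Derivation:
Gear k returns to start when N is a multiple of T_k.
All gears at start simultaneously when N is a common multiple of [17, 14]; the smallest such N is lcm(17, 14).
Start: lcm = T0 = 17
Fold in T1=14: gcd(17, 14) = 1; lcm(17, 14) = 17 * 14 / 1 = 238 / 1 = 238
Full cycle length = 238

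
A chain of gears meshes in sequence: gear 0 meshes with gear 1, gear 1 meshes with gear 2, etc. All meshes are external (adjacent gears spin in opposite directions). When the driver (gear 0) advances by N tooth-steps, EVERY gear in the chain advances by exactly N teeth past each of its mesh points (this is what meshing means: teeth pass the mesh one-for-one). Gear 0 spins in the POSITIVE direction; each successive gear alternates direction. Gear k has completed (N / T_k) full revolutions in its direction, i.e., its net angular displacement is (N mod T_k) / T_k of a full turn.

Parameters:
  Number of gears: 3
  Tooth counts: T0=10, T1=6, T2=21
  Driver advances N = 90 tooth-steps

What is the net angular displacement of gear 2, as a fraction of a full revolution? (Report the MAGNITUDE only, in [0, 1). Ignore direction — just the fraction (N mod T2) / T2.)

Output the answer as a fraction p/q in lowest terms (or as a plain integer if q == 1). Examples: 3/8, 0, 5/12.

Answer: 2/7

Derivation:
Chain of 3 gears, tooth counts: [10, 6, 21]
  gear 0: T0=10, direction=positive, advance = 90 mod 10 = 0 teeth = 0/10 turn
  gear 1: T1=6, direction=negative, advance = 90 mod 6 = 0 teeth = 0/6 turn
  gear 2: T2=21, direction=positive, advance = 90 mod 21 = 6 teeth = 6/21 turn
Gear 2: 90 mod 21 = 6
Fraction = 6 / 21 = 2/7 (gcd(6,21)=3) = 2/7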